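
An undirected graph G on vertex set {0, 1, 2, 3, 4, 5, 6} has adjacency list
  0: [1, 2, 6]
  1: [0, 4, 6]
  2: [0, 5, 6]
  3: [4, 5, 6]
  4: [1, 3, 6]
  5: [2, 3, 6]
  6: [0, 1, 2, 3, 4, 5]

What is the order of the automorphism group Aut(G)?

Vertex 6 is the unique vertex of degree 6; the remaining 6 vertices each have degree 3 and induce a cycle, so G is the wheel on 7 vertices with hub 6. With the hub fixed, the remaining symmetry is that of the rim cycle C_6, giving the dihedral group D_6.

12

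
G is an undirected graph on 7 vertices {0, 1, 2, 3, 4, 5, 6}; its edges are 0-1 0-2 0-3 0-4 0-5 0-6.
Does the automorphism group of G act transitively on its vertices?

No

Vertex 0 is the only vertex of degree 6, so every automorphism fixes it; G is not vertex-transitive.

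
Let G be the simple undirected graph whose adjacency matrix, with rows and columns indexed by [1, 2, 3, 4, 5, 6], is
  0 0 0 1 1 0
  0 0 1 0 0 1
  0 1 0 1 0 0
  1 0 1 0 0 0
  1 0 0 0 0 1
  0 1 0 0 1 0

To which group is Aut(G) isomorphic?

Every vertex has degree 2 and the graph is connected, so G is the 6-cycle C_6. C_6 has 6 rotations and 6 reflections, so Aut(C_6) ≅ D_6 of order 12.

D_6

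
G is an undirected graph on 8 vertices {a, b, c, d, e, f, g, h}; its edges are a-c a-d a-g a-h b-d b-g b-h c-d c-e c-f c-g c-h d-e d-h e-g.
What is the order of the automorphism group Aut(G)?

1

Degrees alone do not determine every vertex (e.g. a and g both have degree 4), but their neighbour-degree multisets differ: N(a) has degrees [4, 4, 5, 6] while N(g) has degrees [3, 3, 4, 6]. Repeating this refinement separates all vertices, so the only automorphism is the identity.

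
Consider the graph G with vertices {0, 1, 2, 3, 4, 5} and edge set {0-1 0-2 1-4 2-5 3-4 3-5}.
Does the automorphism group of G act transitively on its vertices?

G is 2-regular and connected on 6 vertices, i.e. the cycle C_6. The automorphisms of the 6-cycle are exactly the symmetries of a regular 6-gon: the dihedral group D_6, |D_6| = 12. Under this action every vertex can be carried to every other, so G is vertex-transitive.

Yes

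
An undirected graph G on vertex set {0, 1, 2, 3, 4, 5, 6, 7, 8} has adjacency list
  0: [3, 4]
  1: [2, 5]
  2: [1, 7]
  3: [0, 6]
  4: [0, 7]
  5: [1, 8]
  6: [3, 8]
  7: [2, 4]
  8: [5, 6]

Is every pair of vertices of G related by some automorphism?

Every vertex has degree 2 and the graph is connected, so G is the 9-cycle C_9. C_9 has 9 rotations and 9 reflections, so Aut(C_9) ≅ D_9 of order 18. This group acts transitively on the 9 vertices.

Yes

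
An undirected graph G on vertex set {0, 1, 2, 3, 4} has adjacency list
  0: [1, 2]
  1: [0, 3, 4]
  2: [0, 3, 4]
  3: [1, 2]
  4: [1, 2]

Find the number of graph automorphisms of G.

The vertices split by degree into {1, 2} (degree 3) and {0, 3, 4} (degree 2); every edge runs between the two parts, so G is the complete bipartite graph K_{2,3}. Automorphisms preserve the bipartition setwise (since the parts differ in size) and act as S_3 × S_2 within it; |Aut| = 12.

12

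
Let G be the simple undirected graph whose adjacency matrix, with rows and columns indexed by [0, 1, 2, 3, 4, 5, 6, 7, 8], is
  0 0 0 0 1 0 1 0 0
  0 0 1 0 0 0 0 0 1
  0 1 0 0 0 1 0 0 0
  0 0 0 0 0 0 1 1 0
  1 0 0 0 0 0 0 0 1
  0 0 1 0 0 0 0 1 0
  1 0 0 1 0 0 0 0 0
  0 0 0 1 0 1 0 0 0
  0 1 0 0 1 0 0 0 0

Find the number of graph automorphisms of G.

18

Every vertex has degree 2 and the graph is connected, so G is the 9-cycle C_9. C_9 has 9 rotations and 9 reflections, so Aut(C_9) ≅ D_9 of order 18.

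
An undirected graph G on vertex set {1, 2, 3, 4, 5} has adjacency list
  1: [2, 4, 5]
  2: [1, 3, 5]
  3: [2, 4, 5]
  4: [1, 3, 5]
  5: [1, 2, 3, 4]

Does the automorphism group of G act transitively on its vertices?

No

Vertex 5 is the only vertex of degree 4, so every automorphism fixes it; G is not vertex-transitive.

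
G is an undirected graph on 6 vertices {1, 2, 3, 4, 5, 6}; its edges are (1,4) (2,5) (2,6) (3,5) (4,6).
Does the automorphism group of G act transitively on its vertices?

Automorphisms preserve degree, but G has vertices of degree 1 and vertices of degree 2; no automorphism maps one to the other, so G is not vertex-transitive.

No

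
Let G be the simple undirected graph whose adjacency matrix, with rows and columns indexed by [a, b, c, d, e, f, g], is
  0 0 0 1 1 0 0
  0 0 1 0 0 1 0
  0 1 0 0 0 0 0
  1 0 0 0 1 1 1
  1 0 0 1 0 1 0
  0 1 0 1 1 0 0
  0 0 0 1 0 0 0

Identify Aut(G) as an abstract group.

The degree sequence is [2, 2, 1, 4, 3, 3, 1]. Checking the degree-preserving permutations of the vertex set shows that none except the identity preserves every edge, so Aut(G) is trivial.

1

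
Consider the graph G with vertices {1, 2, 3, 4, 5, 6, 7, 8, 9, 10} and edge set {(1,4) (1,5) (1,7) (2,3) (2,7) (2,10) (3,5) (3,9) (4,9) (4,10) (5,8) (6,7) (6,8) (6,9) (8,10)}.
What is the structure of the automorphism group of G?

the symmetric group S_5

G is 3-regular on 10 vertices with no triangles and no 4-cycles (girth 5): this is the Petersen graph. Viewing the Petersen graph as the Kneser graph K(5,2) — vertices are 2-subsets of {1,…,5}, edges join disjoint pairs — its automorphisms are exactly the permutations of the 5-element set, so Aut ≅ S_5 of order 120.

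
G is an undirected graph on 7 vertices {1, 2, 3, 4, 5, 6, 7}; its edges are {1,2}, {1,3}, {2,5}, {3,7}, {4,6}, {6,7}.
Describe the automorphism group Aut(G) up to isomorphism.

C_2

The degree sequence is [2, 2, 2, 1, 1, 2, 2]; the two degree-1 vertices 4 and 5 are the ends of a path, so G = P_7. A path has exactly one nontrivial symmetry — reversal — giving Aut(G) of order 2.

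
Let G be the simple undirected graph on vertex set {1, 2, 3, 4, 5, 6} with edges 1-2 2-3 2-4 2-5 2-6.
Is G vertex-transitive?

No

Vertex 2 is the only vertex of degree 5, so every automorphism fixes it; G is not vertex-transitive.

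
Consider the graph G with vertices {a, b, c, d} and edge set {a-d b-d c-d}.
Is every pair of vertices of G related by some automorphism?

Vertex d is the only vertex of degree 3, so every automorphism fixes it; G is not vertex-transitive.

No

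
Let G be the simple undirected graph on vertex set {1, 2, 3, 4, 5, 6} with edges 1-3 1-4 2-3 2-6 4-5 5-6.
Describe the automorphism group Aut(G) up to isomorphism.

Every vertex has degree 2 and the graph is connected, so G is the 6-cycle C_6. The automorphisms of the 6-cycle are exactly the symmetries of a regular 6-gon: the dihedral group D_6, |D_6| = 12.

D_6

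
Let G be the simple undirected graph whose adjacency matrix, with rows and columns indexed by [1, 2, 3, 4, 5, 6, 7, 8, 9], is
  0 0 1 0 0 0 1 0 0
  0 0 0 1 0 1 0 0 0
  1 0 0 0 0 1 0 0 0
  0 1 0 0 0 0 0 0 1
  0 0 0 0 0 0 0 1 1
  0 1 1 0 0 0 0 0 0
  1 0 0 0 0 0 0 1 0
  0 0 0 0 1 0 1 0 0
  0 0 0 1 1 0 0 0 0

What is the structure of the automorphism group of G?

D_9

G is 2-regular and connected on 9 vertices, i.e. the cycle C_9. C_9 has 9 rotations and 9 reflections, so Aut(C_9) ≅ D_9 of order 18.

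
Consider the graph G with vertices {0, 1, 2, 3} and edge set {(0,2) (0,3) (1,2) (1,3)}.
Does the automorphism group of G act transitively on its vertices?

Yes

G is 2-regular and bipartite on 2^2 = 4 vertices with girth 4; it is the hypercube graph Q_2. Aut(Q_2) consists of the signed permutations of the 2 coordinate axes: 2! permutations times 2^2 sign flips, so |Aut| = 2^2·2! = 8. Under this action every vertex can be carried to every other, so G is vertex-transitive.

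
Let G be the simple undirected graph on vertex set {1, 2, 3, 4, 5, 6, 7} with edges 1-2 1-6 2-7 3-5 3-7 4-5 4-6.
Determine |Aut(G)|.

14

G is 2-regular and connected on 7 vertices, i.e. the cycle C_7. C_7 has 7 rotations and 7 reflections, so Aut(C_7) ≅ D_7 of order 14.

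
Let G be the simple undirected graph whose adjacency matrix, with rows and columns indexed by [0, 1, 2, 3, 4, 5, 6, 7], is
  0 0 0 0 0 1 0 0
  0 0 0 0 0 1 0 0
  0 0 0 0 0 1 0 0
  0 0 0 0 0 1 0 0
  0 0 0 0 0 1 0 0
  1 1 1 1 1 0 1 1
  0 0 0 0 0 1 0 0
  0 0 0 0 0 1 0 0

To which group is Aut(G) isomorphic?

Vertex 5 has degree 7 and every other vertex has degree 1, so G is the star K_{1,7} with centre 5. The 7 leaves are pairwise interchangeable while the centre is fixed, giving Aut(G) = S_7.

the symmetric group on 7 letters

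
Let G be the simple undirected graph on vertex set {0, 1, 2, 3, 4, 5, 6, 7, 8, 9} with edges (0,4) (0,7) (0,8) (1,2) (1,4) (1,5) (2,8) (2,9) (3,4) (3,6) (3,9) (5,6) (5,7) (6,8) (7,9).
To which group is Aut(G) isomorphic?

G is 3-regular on 10 vertices with no triangles and no 4-cycles (girth 5): this is the Petersen graph. It is a classical fact that the Petersen graph has automorphism group S_5 (order 120), arising from its description as the Kneser graph K(5,2).

the symmetric group S_5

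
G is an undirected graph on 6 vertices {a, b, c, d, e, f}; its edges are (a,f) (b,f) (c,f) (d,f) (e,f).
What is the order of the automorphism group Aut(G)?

Vertex f has degree 5 and every other vertex has degree 1, so G is the star K_{1,5} with centre f. Any automorphism fixes the centre and permutes the 5 leaves freely, so Aut(G) ≅ S_5 of order 5! = 120.

120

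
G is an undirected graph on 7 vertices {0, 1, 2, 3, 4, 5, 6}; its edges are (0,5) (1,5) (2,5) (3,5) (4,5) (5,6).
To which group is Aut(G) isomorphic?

the symmetric group on 6 letters

Vertex 5 has degree 6 and every other vertex has degree 1, so G is the star K_{1,6} with centre 5. The 6 leaves are pairwise interchangeable while the centre is fixed, giving Aut(G) = S_6.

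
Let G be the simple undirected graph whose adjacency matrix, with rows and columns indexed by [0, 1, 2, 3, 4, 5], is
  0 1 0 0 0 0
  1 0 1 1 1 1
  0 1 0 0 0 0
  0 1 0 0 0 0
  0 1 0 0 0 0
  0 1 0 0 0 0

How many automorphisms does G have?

Vertex 1 has degree 5 and every other vertex has degree 1, so G is the star K_{1,5} with centre 1. The 5 leaves are pairwise interchangeable while the centre is fixed, giving Aut(G) = S_5.

120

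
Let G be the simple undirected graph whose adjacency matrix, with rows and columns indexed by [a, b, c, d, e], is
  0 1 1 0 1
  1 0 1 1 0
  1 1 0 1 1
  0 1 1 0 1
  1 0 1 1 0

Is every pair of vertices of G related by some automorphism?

No

Vertex c is the only vertex of degree 4, so every automorphism fixes it; G is not vertex-transitive.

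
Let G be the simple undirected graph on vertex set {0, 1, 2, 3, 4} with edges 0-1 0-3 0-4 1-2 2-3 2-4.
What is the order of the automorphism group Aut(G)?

12

The vertices split by degree into {0, 2} (degree 3) and {1, 3, 4} (degree 2); every edge runs between the two parts, so G is the complete bipartite graph K_{2,3}. The parts have unequal sizes, so no automorphism swaps them; each part is permuted independently, giving S_3 × S_2 of order 3!·2! = 12.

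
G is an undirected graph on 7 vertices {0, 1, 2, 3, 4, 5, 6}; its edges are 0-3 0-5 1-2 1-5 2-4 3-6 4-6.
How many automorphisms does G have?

14

Every vertex has degree 2 and the graph is connected, so G is the 7-cycle C_7. The automorphisms of the 7-cycle are exactly the symmetries of a regular 7-gon: the dihedral group D_7, |D_7| = 14.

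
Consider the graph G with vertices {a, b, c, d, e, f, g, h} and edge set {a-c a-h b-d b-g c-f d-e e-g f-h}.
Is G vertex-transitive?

Yes

G has two connected components, {a, c, f, h} and {b, d, e, g}; each is 2-regular, so G = C_4 ⊔ C_4. Aut of a disjoint union of two copies of C_4 is the wreath product D_4 ≀ Z_2, of order 2·8² = 128. This group acts transitively on the 8 vertices.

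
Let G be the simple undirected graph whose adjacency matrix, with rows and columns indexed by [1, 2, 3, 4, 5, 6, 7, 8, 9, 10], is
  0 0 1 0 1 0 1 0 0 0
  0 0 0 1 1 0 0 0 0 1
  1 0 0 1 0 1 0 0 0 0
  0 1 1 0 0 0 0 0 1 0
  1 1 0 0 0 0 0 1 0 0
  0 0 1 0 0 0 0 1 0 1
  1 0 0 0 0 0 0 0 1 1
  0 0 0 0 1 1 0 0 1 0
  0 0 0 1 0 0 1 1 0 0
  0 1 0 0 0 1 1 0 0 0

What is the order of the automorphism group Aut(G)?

G is 3-regular on 10 vertices with no triangles and no 4-cycles (girth 5): this is the Petersen graph. It is a classical fact that the Petersen graph has automorphism group S_5 (order 120), arising from its description as the Kneser graph K(5,2).

120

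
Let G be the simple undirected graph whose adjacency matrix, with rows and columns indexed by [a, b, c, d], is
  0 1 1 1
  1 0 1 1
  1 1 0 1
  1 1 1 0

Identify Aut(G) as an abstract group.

S_4

Every vertex has degree 3, so G is the complete graph K_4. Any permutation of the 4 vertices preserves K_4, so Aut(K_4) = S_4 of order 4! = 24.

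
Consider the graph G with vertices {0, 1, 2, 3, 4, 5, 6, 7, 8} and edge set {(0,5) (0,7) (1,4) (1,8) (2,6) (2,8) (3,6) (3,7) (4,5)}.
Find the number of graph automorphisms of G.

18

Every vertex has degree 2 and the graph is connected, so G is the 9-cycle C_9. The automorphisms of the 9-cycle are exactly the symmetries of a regular 9-gon: the dihedral group D_9, |D_9| = 18.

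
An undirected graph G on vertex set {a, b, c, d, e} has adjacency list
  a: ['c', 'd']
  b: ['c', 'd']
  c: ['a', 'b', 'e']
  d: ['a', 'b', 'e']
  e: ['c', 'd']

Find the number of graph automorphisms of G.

12

The vertices split by degree into {c, d} (degree 3) and {a, b, e} (degree 2); every edge runs between the two parts, so G is the complete bipartite graph K_{2,3}. The parts have unequal sizes, so no automorphism swaps them; each part is permuted independently, giving S_3 × S_2 of order 3!·2! = 12.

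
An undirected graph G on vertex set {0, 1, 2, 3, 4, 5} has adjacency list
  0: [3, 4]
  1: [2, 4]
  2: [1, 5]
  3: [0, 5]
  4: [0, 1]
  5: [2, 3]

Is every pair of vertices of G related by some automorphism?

Yes

G is 2-regular and connected on 6 vertices, i.e. the cycle C_6. C_6 has 6 rotations and 6 reflections, so Aut(C_6) ≅ D_6 of order 12. This group acts transitively on the 6 vertices.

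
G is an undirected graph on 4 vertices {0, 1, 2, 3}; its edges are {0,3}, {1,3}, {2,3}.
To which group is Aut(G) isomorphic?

S_3

Vertex 3 has degree 3 and every other vertex has degree 1, so G is the star K_{1,3} with centre 3. Any automorphism fixes the centre and permutes the 3 leaves freely, so Aut(G) ≅ S_3 of order 3! = 6.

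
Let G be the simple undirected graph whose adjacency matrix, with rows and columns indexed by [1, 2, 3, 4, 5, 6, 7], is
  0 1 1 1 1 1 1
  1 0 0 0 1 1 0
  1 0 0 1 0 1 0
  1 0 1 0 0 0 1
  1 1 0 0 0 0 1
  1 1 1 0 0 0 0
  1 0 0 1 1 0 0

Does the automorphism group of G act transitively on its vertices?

Vertex 1 is the only vertex of degree 6, so every automorphism fixes it; G is not vertex-transitive.

No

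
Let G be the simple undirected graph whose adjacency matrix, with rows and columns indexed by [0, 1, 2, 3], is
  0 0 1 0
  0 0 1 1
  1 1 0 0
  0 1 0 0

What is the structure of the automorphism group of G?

The degree sequence is [1, 2, 2, 1]; the two degree-1 vertices 0 and 3 are the ends of a path, so G = P_4. The only nontrivial automorphism of a path is the end-to-end reflection, so Aut(G) ≅ Z_2.

the cyclic group of order 2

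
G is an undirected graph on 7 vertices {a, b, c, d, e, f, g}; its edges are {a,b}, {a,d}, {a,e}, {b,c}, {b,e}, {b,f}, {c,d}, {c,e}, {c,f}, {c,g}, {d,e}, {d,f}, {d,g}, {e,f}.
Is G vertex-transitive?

No

Vertex a is the only vertex of degree 3, so every automorphism fixes it; G is not vertex-transitive.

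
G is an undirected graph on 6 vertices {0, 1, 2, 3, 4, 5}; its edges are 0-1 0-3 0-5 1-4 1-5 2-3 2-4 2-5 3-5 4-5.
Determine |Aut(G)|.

10

Vertex 5 is the unique vertex of degree 5; the remaining 5 vertices each have degree 3 and induce a cycle, so G is the wheel on 6 vertices with hub 5. With the hub fixed, the remaining symmetry is that of the rim cycle C_5, giving the dihedral group D_5.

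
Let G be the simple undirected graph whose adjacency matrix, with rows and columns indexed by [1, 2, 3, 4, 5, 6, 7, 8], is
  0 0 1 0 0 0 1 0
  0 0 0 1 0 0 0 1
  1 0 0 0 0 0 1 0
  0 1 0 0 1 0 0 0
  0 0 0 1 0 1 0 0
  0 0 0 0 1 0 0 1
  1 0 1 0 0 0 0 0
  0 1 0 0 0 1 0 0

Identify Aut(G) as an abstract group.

D_3 × D_5

G has two connected components, {2, 4, 5, 6, 8} and {1, 3, 7}; each is 2-regular, so G = C_5 ⊔ C_3. The components are non-isomorphic (different sizes), so Aut(G) = Aut(C_3) × Aut(C_5) = D_3 × D_5 of order 6·10 = 60.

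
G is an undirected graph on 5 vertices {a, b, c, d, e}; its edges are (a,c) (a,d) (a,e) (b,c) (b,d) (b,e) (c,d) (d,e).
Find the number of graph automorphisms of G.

8

Vertex d is the unique vertex of degree 4; the remaining 4 vertices each have degree 3 and induce a cycle, so G is the wheel on 5 vertices with hub d. With the hub fixed, the remaining symmetry is that of the rim cycle C_4, giving the dihedral group D_4.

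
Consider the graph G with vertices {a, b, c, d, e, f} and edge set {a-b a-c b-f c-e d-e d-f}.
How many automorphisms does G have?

12

Every vertex has degree 2 and the graph is connected, so G is the 6-cycle C_6. C_6 has 6 rotations and 6 reflections, so Aut(C_6) ≅ D_6 of order 12.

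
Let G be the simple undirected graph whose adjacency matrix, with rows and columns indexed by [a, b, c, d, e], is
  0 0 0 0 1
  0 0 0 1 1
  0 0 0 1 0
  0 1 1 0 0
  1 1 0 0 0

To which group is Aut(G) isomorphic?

Z_2

The degree sequence is [1, 2, 1, 2, 2]; the two degree-1 vertices a and c are the ends of a path, so G = P_5. The only nontrivial automorphism of a path is the end-to-end reflection, so Aut(G) ≅ Z_2.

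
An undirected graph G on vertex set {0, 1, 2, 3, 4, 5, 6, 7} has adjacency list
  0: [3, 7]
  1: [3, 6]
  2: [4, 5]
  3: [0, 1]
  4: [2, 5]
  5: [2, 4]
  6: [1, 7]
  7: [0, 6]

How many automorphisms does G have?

G has two connected components, {0, 1, 3, 6, 7} and {2, 4, 5}; each is 2-regular, so G = C_5 ⊔ C_3. The components are non-isomorphic (different sizes), so Aut(G) = Aut(C_3) × Aut(C_5) = D_3 × D_5 of order 6·10 = 60.

60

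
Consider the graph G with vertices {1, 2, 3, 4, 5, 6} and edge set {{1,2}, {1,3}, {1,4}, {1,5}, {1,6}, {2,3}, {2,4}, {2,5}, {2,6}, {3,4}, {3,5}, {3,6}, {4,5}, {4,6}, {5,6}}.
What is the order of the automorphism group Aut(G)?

720

Every vertex has degree 5, so G is the complete graph K_6. Every bijection on the vertex set is an automorphism of K_6; hence Aut(K_6) ≅ S_6, order 720.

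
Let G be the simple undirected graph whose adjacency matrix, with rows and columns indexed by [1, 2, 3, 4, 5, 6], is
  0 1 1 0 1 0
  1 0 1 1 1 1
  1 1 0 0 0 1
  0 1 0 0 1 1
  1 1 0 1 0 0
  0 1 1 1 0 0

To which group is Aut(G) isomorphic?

Vertex 2 is the unique vertex of degree 5; the remaining 5 vertices each have degree 3 and induce a cycle, so G is the wheel on 6 vertices with hub 2. With the hub fixed, the remaining symmetry is that of the rim cycle C_5, giving the dihedral group D_5.

the dihedral group of order 10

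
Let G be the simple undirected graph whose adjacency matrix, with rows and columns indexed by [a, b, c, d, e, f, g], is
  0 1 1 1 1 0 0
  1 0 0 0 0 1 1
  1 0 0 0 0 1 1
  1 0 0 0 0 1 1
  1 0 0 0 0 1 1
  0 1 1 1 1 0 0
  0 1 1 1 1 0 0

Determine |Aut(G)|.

The vertices split by degree into {a, f, g} (degree 4) and {b, c, d, e} (degree 3); every edge runs between the two parts, so G is the complete bipartite graph K_{3,4}. The parts have unequal sizes, so no automorphism swaps them; each part is permuted independently, giving S_3 × S_4 of order 3!·4! = 144.

144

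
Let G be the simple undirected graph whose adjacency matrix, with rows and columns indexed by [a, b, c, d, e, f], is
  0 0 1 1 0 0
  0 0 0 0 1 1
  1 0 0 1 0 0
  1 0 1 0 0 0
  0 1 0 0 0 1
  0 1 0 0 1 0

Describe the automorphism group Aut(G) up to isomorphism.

G has two connected components, {a, c, d} and {b, e, f}; each is 2-regular, so G = C_3 ⊔ C_3. Aut of a disjoint union of two copies of C_3 is the wreath product D_3 ≀ Z_2, of order 2·6² = 72.

(D_3 × D_3) ⋊ Z_2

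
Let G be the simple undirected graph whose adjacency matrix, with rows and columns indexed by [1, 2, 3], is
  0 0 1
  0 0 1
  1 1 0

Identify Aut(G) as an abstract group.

the cyclic group of order 2

The degree sequence is [1, 1, 2]; the two degree-1 vertices 1 and 2 are the ends of a path, so G = P_3. A path has exactly one nontrivial symmetry — reversal — giving Aut(G) of order 2.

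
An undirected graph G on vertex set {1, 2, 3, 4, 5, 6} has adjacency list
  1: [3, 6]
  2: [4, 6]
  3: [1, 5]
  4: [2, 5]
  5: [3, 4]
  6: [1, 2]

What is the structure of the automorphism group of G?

D_6

Every vertex has degree 2 and the graph is connected, so G is the 6-cycle C_6. The automorphisms of the 6-cycle are exactly the symmetries of a regular 6-gon: the dihedral group D_6, |D_6| = 12.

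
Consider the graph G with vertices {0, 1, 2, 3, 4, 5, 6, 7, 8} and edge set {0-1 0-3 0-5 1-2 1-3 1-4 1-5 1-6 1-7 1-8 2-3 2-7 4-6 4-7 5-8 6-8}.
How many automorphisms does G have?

16

Vertex 1 is the unique vertex of degree 8; the remaining 8 vertices each have degree 3 and induce a cycle, so G is the wheel on 9 vertices with hub 1. Every automorphism fixes the hub and acts on the rim 8-cycle, so Aut(G) ≅ Aut(C_8) = D_8 of order 16.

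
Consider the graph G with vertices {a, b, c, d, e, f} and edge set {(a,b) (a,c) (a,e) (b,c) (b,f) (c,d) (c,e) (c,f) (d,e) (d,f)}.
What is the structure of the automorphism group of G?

D_5

Vertex c is the unique vertex of degree 5; the remaining 5 vertices each have degree 3 and induce a cycle, so G is the wheel on 6 vertices with hub c. With the hub fixed, the remaining symmetry is that of the rim cycle C_5, giving the dihedral group D_5.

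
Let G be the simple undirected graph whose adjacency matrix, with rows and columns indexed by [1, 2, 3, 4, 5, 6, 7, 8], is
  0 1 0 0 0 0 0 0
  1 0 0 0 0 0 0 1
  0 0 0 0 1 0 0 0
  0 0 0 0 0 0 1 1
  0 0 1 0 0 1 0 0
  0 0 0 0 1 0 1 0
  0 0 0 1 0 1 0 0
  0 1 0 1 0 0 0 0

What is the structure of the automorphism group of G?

The degree sequence is [1, 2, 1, 2, 2, 2, 2, 2]; the two degree-1 vertices 1 and 3 are the ends of a path, so G = P_8. The only nontrivial automorphism of a path is the end-to-end reflection, so Aut(G) ≅ Z_2.

the cyclic group of order 2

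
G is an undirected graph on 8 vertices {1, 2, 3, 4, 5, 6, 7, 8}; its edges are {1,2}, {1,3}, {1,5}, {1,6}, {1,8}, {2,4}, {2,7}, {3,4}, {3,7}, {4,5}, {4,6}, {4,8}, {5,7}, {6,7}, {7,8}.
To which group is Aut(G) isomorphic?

S_5 × S_3

The vertices split by degree into {1, 4, 7} (degree 5) and {2, 3, 5, 6, 8} (degree 3); every edge runs between the two parts, so G is the complete bipartite graph K_{3,5}. Automorphisms preserve the bipartition setwise (since the parts differ in size) and act as S_5 × S_3 within it; |Aut| = 720.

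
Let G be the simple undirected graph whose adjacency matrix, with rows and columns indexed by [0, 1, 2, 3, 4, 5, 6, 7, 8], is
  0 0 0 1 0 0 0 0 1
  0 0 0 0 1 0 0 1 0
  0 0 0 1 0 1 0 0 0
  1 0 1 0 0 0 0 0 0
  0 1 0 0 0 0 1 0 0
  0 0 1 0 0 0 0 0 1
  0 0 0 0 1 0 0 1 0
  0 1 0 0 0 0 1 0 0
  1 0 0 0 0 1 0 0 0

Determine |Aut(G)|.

80

G has two connected components, {0, 2, 3, 5, 8} and {1, 4, 6, 7}; each is 2-regular, so G = C_5 ⊔ C_4. No automorphism exchanges components of different sizes, hence Aut(G) is the direct product D_5 × D_4, order 80.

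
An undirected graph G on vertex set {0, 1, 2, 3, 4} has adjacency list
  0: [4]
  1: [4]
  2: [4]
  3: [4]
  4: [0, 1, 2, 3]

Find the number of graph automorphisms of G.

Vertex 4 has degree 4 and every other vertex has degree 1, so G is the star K_{1,4} with centre 4. The 4 leaves are pairwise interchangeable while the centre is fixed, giving Aut(G) = S_4.

24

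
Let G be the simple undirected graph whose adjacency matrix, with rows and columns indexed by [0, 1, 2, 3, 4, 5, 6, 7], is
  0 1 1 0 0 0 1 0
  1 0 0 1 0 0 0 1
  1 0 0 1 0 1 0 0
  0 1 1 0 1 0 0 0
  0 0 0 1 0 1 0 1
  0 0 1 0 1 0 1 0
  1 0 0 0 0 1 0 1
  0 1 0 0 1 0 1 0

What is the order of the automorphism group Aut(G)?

48

G is 3-regular and bipartite on 2^3 = 8 vertices with girth 4; it is the hypercube graph Q_3. Aut(Q_3) consists of the signed permutations of the 3 coordinate axes: 3! permutations times 2^3 sign flips, so |Aut| = 2^3·3! = 48.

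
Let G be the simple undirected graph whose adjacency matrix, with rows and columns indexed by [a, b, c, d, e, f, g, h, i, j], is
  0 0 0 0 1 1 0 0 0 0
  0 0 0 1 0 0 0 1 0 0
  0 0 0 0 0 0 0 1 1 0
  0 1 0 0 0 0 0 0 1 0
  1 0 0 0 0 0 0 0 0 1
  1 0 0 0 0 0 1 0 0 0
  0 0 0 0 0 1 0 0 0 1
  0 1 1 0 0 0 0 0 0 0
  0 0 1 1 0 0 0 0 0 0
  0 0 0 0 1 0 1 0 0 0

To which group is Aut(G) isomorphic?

G has two connected components, {a, e, f, g, j} and {b, c, d, h, i}; each is 2-regular, so G = C_5 ⊔ C_5. With two isomorphic components, Aut(G) = Aut(C_5) ≀ S_2 = (D_5 × D_5) ⋊ Z_2: permute each cycle by D_5, then optionally swap the two cycles. Order 2·(2·5)² = 200.

(D_5 × D_5) ⋊ Z_2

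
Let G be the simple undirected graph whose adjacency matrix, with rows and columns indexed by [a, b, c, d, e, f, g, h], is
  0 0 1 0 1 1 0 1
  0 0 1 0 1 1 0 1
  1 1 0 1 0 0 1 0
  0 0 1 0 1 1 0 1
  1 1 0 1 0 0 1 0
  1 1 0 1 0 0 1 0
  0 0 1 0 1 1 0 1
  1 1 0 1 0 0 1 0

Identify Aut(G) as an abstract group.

(S_4 × S_4) ⋊ Z_2

G is 4-regular and bipartite with parts {a, b, d, g} and {c, e, f, h} (each part is independent and every cross-pair is an edge), so G = K_{4,4}. Each part can be permuted independently (S_4 × S_4) and the two equal-size parts can also be swapped, giving (S_4 × S_4) ⋊ Z_2 of order 2·(4!)² = 1152.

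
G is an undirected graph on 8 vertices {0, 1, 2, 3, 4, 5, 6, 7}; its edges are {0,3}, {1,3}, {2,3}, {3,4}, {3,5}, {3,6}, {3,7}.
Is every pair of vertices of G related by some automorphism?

No

Vertex 3 is the only vertex of degree 7, so every automorphism fixes it; G is not vertex-transitive.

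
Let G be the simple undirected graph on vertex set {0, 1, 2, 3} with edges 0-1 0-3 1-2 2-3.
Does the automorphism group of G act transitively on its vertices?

Yes

G is 2-regular and bipartite on 2^2 = 4 vertices with girth 4; it is the hypercube graph Q_2. The symmetry group of the 2-cube is the hyperoctahedral group B_2 = Z_2 ≀ S_2, of order 2^2·2! = 8. Under this action every vertex can be carried to every other, so G is vertex-transitive.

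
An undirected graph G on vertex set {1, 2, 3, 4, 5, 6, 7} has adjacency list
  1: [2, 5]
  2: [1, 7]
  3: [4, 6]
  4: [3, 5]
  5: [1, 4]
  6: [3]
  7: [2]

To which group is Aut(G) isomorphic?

the cyclic group of order 2

The degree sequence is [2, 2, 2, 2, 2, 1, 1]; the two degree-1 vertices 6 and 7 are the ends of a path, so G = P_7. The only nontrivial automorphism of a path is the end-to-end reflection, so Aut(G) ≅ Z_2.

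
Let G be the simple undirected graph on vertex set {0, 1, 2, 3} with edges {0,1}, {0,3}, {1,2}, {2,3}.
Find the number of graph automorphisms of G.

G is 2-regular and connected on 4 vertices, i.e. the cycle C_4. C_4 has 4 rotations and 4 reflections, so Aut(C_4) ≅ D_4 of order 8.

8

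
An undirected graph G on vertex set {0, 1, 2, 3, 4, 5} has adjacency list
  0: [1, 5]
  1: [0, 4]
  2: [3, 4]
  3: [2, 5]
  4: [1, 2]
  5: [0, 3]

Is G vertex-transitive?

Yes

Every vertex has degree 2 and the graph is connected, so G is the 6-cycle C_6. C_6 has 6 rotations and 6 reflections, so Aut(C_6) ≅ D_6 of order 12. Under this action every vertex can be carried to every other, so G is vertex-transitive.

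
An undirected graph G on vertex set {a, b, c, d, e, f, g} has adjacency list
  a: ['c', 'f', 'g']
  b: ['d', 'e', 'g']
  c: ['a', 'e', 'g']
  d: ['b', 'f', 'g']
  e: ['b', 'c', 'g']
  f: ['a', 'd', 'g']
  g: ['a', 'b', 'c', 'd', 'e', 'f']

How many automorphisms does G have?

Vertex g is the unique vertex of degree 6; the remaining 6 vertices each have degree 3 and induce a cycle, so G is the wheel on 7 vertices with hub g. Every automorphism fixes the hub and acts on the rim 6-cycle, so Aut(G) ≅ Aut(C_6) = D_6 of order 12.

12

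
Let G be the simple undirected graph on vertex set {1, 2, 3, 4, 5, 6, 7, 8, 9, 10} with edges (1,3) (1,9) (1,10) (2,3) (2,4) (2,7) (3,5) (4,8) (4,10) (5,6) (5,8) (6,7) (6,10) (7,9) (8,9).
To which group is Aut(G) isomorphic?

S_5

G is 3-regular on 10 vertices with no triangles and no 4-cycles (girth 5): this is the Petersen graph. Viewing the Petersen graph as the Kneser graph K(5,2) — vertices are 2-subsets of {1,…,5}, edges join disjoint pairs — its automorphisms are exactly the permutations of the 5-element set, so Aut ≅ S_5 of order 120.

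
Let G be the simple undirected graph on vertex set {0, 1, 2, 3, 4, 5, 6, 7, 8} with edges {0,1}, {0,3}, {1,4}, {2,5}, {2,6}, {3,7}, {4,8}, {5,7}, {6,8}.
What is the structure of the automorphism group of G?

G is 2-regular and connected on 9 vertices, i.e. the cycle C_9. The automorphisms of the 9-cycle are exactly the symmetries of a regular 9-gon: the dihedral group D_9, |D_9| = 18.

D_9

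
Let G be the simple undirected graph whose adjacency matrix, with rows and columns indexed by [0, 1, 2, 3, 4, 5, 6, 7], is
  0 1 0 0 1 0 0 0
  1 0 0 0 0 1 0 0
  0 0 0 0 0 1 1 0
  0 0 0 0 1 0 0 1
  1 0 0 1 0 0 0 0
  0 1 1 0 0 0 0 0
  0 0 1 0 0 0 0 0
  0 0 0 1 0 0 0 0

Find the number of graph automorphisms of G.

The degree sequence is [2, 2, 2, 2, 2, 2, 1, 1]; the two degree-1 vertices 6 and 7 are the ends of a path, so G = P_8. The only nontrivial automorphism of a path is the end-to-end reflection, so Aut(G) ≅ Z_2.

2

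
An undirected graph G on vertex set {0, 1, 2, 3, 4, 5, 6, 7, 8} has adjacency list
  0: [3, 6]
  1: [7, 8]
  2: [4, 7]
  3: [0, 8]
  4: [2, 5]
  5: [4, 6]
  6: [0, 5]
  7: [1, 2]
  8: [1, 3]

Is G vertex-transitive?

Yes

Every vertex has degree 2 and the graph is connected, so G is the 9-cycle C_9. C_9 has 9 rotations and 9 reflections, so Aut(C_9) ≅ D_9 of order 18. This group acts transitively on the 9 vertices.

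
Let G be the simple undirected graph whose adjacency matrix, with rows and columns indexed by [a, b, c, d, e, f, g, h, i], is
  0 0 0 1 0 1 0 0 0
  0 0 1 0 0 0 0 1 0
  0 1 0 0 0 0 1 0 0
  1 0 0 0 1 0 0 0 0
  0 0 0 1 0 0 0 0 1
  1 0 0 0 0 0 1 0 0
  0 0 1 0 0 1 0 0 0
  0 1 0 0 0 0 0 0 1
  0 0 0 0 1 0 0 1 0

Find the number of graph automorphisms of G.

G is 2-regular and connected on 9 vertices, i.e. the cycle C_9. C_9 has 9 rotations and 9 reflections, so Aut(C_9) ≅ D_9 of order 18.

18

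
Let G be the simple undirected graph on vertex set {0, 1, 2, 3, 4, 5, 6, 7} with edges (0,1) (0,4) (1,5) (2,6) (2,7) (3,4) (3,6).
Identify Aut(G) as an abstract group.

The degree sequence is [2, 2, 2, 2, 2, 1, 2, 1]; the two degree-1 vertices 5 and 7 are the ends of a path, so G = P_8. The only nontrivial automorphism of a path is the end-to-end reflection, so Aut(G) ≅ Z_2.

the cyclic group of order 2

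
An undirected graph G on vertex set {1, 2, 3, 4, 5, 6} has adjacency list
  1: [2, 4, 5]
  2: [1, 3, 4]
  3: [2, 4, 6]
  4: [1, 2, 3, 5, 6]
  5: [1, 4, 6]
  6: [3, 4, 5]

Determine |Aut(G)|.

10

Vertex 4 is the unique vertex of degree 5; the remaining 5 vertices each have degree 3 and induce a cycle, so G is the wheel on 6 vertices with hub 4. With the hub fixed, the remaining symmetry is that of the rim cycle C_5, giving the dihedral group D_5.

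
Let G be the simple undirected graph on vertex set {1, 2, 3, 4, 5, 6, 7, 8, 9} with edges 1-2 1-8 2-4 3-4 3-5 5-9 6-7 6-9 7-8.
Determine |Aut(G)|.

Every vertex has degree 2 and the graph is connected, so G is the 9-cycle C_9. The automorphisms of the 9-cycle are exactly the symmetries of a regular 9-gon: the dihedral group D_9, |D_9| = 18.

18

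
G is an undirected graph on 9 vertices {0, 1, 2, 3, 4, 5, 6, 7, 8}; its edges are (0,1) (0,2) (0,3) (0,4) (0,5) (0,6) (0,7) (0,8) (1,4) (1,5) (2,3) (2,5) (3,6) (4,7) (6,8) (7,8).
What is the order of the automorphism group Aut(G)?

Vertex 0 is the unique vertex of degree 8; the remaining 8 vertices each have degree 3 and induce a cycle, so G is the wheel on 9 vertices with hub 0. With the hub fixed, the remaining symmetry is that of the rim cycle C_8, giving the dihedral group D_8.

16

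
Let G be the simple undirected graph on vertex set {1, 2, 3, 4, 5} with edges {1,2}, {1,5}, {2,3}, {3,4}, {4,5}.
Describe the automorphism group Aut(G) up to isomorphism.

D_5

Every vertex has degree 2 and the graph is connected, so G is the 5-cycle C_5. The automorphisms of the 5-cycle are exactly the symmetries of a regular 5-gon: the dihedral group D_5, |D_5| = 10.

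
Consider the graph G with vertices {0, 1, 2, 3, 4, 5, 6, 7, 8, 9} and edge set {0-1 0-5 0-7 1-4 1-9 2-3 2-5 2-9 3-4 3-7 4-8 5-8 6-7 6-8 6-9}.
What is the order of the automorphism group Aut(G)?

G is 3-regular on 10 vertices with no triangles and no 4-cycles (girth 5): this is the Petersen graph. It is a classical fact that the Petersen graph has automorphism group S_5 (order 120), arising from its description as the Kneser graph K(5,2).

120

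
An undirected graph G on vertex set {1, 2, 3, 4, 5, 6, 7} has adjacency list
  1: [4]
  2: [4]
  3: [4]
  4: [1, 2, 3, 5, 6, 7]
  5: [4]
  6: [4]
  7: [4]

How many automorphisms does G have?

720

Vertex 4 has degree 6 and every other vertex has degree 1, so G is the star K_{1,6} with centre 4. The 6 leaves are pairwise interchangeable while the centre is fixed, giving Aut(G) = S_6.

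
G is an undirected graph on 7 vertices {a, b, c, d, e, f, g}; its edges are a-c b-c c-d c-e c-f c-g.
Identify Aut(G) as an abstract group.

the symmetric group on 6 letters

Vertex c has degree 6 and every other vertex has degree 1, so G is the star K_{1,6} with centre c. Any automorphism fixes the centre and permutes the 6 leaves freely, so Aut(G) ≅ S_6 of order 6! = 720.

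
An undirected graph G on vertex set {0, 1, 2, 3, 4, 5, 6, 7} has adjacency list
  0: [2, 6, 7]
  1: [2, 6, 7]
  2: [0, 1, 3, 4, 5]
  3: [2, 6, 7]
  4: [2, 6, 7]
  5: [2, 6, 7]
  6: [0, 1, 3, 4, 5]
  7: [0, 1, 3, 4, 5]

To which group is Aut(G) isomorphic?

S_3 × S_5

The vertices split by degree into {2, 6, 7} (degree 5) and {0, 1, 3, 4, 5} (degree 3); every edge runs between the two parts, so G is the complete bipartite graph K_{3,5}. The parts have unequal sizes, so no automorphism swaps them; each part is permuted independently, giving S_3 × S_5 of order 3!·5! = 720.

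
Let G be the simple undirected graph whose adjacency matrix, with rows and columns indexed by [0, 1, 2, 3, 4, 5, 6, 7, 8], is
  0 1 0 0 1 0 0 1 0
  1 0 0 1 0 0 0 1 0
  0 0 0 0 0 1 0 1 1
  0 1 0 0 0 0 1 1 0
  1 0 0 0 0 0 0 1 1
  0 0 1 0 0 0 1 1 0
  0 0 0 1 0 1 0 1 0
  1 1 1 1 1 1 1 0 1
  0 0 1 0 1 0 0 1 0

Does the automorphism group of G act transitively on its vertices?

Vertex 7 is the only vertex of degree 8, so every automorphism fixes it; G is not vertex-transitive.

No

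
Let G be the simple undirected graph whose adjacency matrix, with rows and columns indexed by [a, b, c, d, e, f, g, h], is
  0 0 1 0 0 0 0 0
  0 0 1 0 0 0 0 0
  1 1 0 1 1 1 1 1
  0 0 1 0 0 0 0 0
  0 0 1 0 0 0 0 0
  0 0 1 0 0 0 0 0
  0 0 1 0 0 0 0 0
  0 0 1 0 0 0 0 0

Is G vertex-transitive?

Vertex c is the only vertex of degree 7, so every automorphism fixes it; G is not vertex-transitive.

No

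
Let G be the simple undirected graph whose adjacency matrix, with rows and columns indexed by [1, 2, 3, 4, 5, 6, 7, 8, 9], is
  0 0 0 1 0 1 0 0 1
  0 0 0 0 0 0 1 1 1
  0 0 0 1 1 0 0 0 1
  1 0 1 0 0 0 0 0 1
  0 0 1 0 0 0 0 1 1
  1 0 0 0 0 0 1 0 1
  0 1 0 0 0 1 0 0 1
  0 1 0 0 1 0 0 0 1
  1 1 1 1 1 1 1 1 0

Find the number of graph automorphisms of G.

16

Vertex 9 is the unique vertex of degree 8; the remaining 8 vertices each have degree 3 and induce a cycle, so G is the wheel on 9 vertices with hub 9. Every automorphism fixes the hub and acts on the rim 8-cycle, so Aut(G) ≅ Aut(C_8) = D_8 of order 16.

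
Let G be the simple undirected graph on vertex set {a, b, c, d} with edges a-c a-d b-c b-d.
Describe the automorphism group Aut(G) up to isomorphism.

the dihedral group of order 8

G is 2-regular and bipartite on 2^2 = 4 vertices with girth 4; it is the hypercube graph Q_2. Aut(Q_2) consists of the signed permutations of the 2 coordinate axes: 2! permutations times 2^2 sign flips, so |Aut| = 2^2·2! = 8.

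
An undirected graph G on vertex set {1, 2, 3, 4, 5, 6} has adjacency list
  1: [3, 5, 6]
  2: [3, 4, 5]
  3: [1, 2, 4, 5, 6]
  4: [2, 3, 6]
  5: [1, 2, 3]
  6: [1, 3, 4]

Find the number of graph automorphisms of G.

10

Vertex 3 is the unique vertex of degree 5; the remaining 5 vertices each have degree 3 and induce a cycle, so G is the wheel on 6 vertices with hub 3. With the hub fixed, the remaining symmetry is that of the rim cycle C_5, giving the dihedral group D_5.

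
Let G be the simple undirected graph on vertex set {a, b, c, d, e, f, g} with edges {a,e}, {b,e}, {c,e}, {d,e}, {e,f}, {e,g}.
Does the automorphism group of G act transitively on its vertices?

No

Vertex e is the only vertex of degree 6, so every automorphism fixes it; G is not vertex-transitive.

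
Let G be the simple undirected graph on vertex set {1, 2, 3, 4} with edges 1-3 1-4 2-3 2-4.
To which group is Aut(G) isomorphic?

the hyperoctahedral group B_2

G is 2-regular and bipartite on 2^2 = 4 vertices with girth 4; it is the hypercube graph Q_2. The symmetry group of the 2-cube is the hyperoctahedral group B_2 = Z_2 ≀ S_2, of order 2^2·2! = 8.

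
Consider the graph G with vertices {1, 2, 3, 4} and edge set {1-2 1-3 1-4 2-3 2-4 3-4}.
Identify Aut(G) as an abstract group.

All 4 vertices are pairwise adjacent: G = K_4. Every bijection on the vertex set is an automorphism of K_4; hence Aut(K_4) ≅ S_4, order 24.

the symmetric group on 4 letters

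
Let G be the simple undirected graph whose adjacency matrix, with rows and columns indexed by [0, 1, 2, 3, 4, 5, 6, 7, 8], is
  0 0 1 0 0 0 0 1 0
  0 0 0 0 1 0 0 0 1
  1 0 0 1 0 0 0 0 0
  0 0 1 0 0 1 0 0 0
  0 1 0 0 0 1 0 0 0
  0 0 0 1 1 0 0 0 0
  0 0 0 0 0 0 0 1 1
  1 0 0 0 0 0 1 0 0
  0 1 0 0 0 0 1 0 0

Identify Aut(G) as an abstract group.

D_9

Every vertex has degree 2 and the graph is connected, so G is the 9-cycle C_9. The automorphisms of the 9-cycle are exactly the symmetries of a regular 9-gon: the dihedral group D_9, |D_9| = 18.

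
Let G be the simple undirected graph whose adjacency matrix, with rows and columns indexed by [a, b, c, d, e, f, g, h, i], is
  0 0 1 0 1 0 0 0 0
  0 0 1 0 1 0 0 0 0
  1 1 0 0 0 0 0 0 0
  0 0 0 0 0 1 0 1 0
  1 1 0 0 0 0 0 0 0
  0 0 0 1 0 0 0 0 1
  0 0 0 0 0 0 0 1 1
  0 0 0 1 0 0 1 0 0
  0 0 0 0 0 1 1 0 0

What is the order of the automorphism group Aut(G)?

G has two connected components, {d, f, g, h, i} and {a, b, c, e}; each is 2-regular, so G = C_5 ⊔ C_4. The components are non-isomorphic (different sizes), so Aut(G) = Aut(C_5) × Aut(C_4) = D_5 × D_4 of order 10·8 = 80.

80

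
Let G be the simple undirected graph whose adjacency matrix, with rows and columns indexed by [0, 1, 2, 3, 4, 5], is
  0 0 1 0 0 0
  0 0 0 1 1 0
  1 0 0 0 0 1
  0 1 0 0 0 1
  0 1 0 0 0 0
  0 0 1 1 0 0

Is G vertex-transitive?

Automorphisms preserve degree, but G has vertices of degree 1 and vertices of degree 2; no automorphism maps one to the other, so G is not vertex-transitive.

No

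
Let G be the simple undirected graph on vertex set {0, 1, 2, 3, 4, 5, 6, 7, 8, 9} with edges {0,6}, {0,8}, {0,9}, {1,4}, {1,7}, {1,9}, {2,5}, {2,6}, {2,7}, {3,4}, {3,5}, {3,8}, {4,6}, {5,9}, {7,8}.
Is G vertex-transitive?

G is 3-regular on 10 vertices with no triangles and no 4-cycles (girth 5): this is the Petersen graph. Viewing the Petersen graph as the Kneser graph K(5,2) — vertices are 2-subsets of {1,…,5}, edges join disjoint pairs — its automorphisms are exactly the permutations of the 5-element set, so Aut ≅ S_5 of order 120. Under this action every vertex can be carried to every other, so G is vertex-transitive.

Yes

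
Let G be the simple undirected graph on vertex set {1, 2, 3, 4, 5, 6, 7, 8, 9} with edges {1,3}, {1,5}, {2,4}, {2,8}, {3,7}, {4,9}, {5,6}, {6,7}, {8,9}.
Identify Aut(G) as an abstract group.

D_5 × D_4

G has two connected components, {1, 3, 5, 6, 7} and {2, 4, 8, 9}; each is 2-regular, so G = C_5 ⊔ C_4. The components are non-isomorphic (different sizes), so Aut(G) = Aut(C_5) × Aut(C_4) = D_5 × D_4 of order 10·8 = 80.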